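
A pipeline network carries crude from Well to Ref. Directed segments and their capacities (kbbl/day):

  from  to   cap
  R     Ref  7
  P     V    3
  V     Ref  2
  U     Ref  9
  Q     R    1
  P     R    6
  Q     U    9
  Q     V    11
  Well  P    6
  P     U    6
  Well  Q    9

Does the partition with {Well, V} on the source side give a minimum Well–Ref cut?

No — its capacity is 17, but the minimum cut has capacity 15.

Given cut capacity: 6 + 9 + 2 = 17.
Augment Well→P→R→Ref: bottleneck 6, flow now 6.
Augment Well→Q→R→Ref: bottleneck 1, flow now 7.
Augment Well→Q→U→Ref: bottleneck 8, flow now 15.
No augmenting path remains; maximum flow = 15.
In the residual graph, reachable from Well: {Well}.
Min-cut edges: Well→P (6), Well→Q (9); capacity 6 + 9 = 15.
Cut capacity 17 exceeds the max flow 15, so it is not minimum.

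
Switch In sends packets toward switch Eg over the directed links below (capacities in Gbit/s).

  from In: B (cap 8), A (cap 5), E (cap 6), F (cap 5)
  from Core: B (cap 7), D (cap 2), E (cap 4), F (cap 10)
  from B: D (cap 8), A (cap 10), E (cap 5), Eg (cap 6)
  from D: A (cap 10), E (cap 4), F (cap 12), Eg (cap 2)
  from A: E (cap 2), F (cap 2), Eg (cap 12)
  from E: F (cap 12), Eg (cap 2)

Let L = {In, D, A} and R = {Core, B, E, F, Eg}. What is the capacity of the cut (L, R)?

Edges leaving {In, D, A}: In→B (8), In→E (6), In→F (5), D→E (4), D→F (12), D→Eg (2), A→E (2), A→F (2), A→Eg (12).
Cut capacity = 8 + 6 + 5 + 4 + 12 + 2 + 2 + 2 + 12 = 53.

53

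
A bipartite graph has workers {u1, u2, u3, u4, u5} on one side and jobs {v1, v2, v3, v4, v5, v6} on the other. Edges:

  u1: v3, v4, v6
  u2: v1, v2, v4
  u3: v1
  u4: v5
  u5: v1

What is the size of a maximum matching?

Unit-capacity flow: source→left, listed edges, right→sink; max matching = max flow.
Augmenting path u1→v3 (+1); matched 1.
Augmenting path u2→v1 (+1); matched 2.
Augmenting path u4→v5 (+1); matched 3.
Augmenting path u3→v1→u2→v2 (+1); matched 4.
No augmenting path remains; maximum matching = 4.
König certificate: {u1, u2, u4, v1} is a vertex cover of size 4 (every listed pair touches it), so no matching can be larger.

4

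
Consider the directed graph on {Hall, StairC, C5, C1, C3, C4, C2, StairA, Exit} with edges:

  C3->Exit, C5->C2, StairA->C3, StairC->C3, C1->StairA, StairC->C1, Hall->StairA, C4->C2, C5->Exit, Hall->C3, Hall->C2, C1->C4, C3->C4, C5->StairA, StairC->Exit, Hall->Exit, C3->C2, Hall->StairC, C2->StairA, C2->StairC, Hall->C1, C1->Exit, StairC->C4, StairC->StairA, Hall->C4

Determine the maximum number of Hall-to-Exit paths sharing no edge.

Assign every edge capacity 1; by Menger, the answer equals the max flow.
Path Hall→Exit (+1); total 1.
Path Hall→StairC→Exit (+1); total 2.
Path Hall→C1→Exit (+1); total 3.
Path Hall→C3→Exit (+1); total 4.
No residual Hall→Exit path; max flow = 4.
Certifying cut of size 4: {C1→Exit, C3→Exit, Hall→Exit, StairC→Exit}.

4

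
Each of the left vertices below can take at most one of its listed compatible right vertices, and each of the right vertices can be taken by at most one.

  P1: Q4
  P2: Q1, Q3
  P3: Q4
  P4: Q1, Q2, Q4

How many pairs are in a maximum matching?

3

Unit-capacity flow: source→left, listed edges, right→sink; max matching = max flow.
Augmenting path P1→Q4 (+1); matched 1.
Augmenting path P2→Q1 (+1); matched 2.
Augmenting path P4→Q2 (+1); matched 3.
No augmenting path remains; maximum matching = 3.
König certificate: {P2, P4, Q4} is a vertex cover of size 3 (every listed pair touches it), so no matching can be larger.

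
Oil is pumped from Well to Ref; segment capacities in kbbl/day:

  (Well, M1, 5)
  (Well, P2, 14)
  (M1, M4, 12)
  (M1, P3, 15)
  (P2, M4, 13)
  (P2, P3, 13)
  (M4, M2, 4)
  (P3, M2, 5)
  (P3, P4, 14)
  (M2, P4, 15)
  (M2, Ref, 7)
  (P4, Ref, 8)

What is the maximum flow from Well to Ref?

15

Augment Well→M1→M4→M2→Ref: bottleneck 4, flow now 4.
Augment Well→M1→P3→M2→Ref: bottleneck 1, flow now 5.
Augment Well→P2→P3→M2→Ref: bottleneck 2, flow now 7.
Augment Well→P2→P3→P4→Ref: bottleneck 8, flow now 15.
No augmenting path remains; maximum flow = 15.
In the residual graph, reachable from Well: {Well, M1, P2, M4, P3, M2, P4}.
Min-cut edges: M2→Ref (7), P4→Ref (8); capacity 7 + 8 = 15.
This cut is saturated, so no flow can exceed 15.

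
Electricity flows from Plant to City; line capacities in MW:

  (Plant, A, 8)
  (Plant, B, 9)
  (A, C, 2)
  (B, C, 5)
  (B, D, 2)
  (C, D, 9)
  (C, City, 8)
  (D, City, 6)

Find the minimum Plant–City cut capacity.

9

Augment Plant→A→C→City: bottleneck 2, flow now 2.
Augment Plant→B→C→City: bottleneck 5, flow now 7.
Augment Plant→B→D→City: bottleneck 2, flow now 9.
No augmenting path remains; maximum flow = 9.
By max-flow min-cut, the minimum cut capacity equals the max flow.
In the residual graph, reachable from Plant: {Plant, A, B}.
Min-cut edges: A→C (2), B→C (5), B→D (2); capacity 2 + 5 + 2 = 9.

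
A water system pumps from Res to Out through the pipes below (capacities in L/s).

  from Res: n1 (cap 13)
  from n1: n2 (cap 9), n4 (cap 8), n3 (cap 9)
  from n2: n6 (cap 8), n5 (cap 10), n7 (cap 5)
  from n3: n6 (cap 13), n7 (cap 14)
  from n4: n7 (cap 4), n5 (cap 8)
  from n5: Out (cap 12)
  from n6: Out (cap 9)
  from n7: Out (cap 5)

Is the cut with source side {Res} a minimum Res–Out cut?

Given cut capacity: 13 = 13.
Augment Res→n1→n2→n5→Out: bottleneck 9, flow now 9.
Augment Res→n1→n3→n6→Out: bottleneck 4, flow now 13.
No augmenting path remains; maximum flow = 13.
Cut capacity 13 equals the max flow, so it is a minimum cut.

Yes — it is a minimum cut (capacity 13).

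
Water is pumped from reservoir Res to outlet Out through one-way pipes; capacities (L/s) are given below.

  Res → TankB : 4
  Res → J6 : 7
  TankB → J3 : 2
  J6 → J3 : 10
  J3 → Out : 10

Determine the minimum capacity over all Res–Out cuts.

Augment Res→TankB→J3→Out: bottleneck 2, flow now 2.
Augment Res→J6→J3→Out: bottleneck 7, flow now 9.
No augmenting path remains; maximum flow = 9.
By max-flow min-cut, the minimum cut capacity equals the max flow.
In the residual graph, reachable from Res: {Res, TankB}.
Min-cut edges: Res→J6 (7), TankB→J3 (2); capacity 7 + 2 = 9.

9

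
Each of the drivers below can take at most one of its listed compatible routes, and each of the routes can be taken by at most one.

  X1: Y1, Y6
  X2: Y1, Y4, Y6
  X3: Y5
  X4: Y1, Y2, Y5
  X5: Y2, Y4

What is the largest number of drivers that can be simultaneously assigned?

Unit-capacity flow: source→left, listed edges, right→sink; max matching = max flow.
Augmenting path X1→Y1 (+1); matched 1.
Augmenting path X2→Y4 (+1); matched 2.
Augmenting path X3→Y5 (+1); matched 3.
Augmenting path X4→Y2 (+1); matched 4.
Augmenting path X5→Y4→X2→Y6 (+1); matched 5.
No augmenting path remains; maximum matching = 5.
König certificate: {X1, X2, X3, X4, X5} is a vertex cover of size 5 (every listed pair touches it), so no matching can be larger.

5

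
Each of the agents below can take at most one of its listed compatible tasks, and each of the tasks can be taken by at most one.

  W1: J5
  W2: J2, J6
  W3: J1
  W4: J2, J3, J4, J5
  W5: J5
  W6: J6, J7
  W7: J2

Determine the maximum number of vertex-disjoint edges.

Unit-capacity flow: source→left, listed edges, right→sink; max matching = max flow.
Augmenting path W1→J5 (+1); matched 1.
Augmenting path W2→J2 (+1); matched 2.
Augmenting path W3→J1 (+1); matched 3.
Augmenting path W4→J3 (+1); matched 4.
Augmenting path W6→J6 (+1); matched 5.
Augmenting path W7→J2→W2→J6→W6→J7 (+1); matched 6.
No augmenting path remains; maximum matching = 6.
König certificate: {W2, W3, W4, W6, W7, J5} is a vertex cover of size 6 (every listed pair touches it), so no matching can be larger.

6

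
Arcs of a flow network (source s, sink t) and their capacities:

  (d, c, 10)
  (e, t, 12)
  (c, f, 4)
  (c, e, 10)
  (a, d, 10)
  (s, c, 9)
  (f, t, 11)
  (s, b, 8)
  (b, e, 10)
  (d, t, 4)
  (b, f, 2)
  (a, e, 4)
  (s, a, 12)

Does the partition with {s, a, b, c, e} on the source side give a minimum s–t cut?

Given cut capacity: 10 + 2 + 4 + 12 = 28.
Augment s→a→d→t: bottleneck 4, flow now 4.
Augment s→a→e→t: bottleneck 4, flow now 8.
Augment s→b→e→t: bottleneck 8, flow now 16.
Augment s→c→f→t: bottleneck 4, flow now 20.
Augment s→c→e→b→f→t: bottleneck 2, flow now 22. (uses reverse residual edge)
No augmenting path remains; maximum flow = 22.
In the residual graph, reachable from s: {s, a, b, c, d, e}.
Min-cut edges: b→f (2), c→f (4), d→t (4), e→t (12); capacity 2 + 4 + 4 + 12 = 22.
Cut capacity 28 exceeds the max flow 22, so it is not minimum.

No — its capacity is 28, but the minimum cut has capacity 22.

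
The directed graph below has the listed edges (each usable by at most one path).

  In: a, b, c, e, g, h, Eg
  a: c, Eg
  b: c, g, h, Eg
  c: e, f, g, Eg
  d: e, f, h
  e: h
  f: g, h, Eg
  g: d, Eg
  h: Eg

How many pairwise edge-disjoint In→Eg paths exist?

6

Assign every edge capacity 1; by Menger, the answer equals the max flow.
Path In→Eg (+1); total 1.
Path In→a→Eg (+1); total 2.
Path In→b→Eg (+1); total 3.
Path In→c→Eg (+1); total 4.
Path In→g→Eg (+1); total 5.
Path In→h→Eg (+1); total 6.
No residual In→Eg path; max flow = 6.
Certifying cut of size 6: {In→Eg, In→a, In→b, In→c, In→g, h→Eg}.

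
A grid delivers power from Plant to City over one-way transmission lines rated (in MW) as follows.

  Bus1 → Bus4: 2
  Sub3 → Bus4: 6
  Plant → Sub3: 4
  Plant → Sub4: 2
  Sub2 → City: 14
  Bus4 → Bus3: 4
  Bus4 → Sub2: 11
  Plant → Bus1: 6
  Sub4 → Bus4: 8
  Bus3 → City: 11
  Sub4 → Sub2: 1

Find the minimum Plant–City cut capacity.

8

Augment Plant→Sub4→Sub2→City: bottleneck 1, flow now 1.
Augment Plant→Sub3→Bus4→Bus3→City: bottleneck 4, flow now 5.
Augment Plant→Bus1→Bus4→Sub2→City: bottleneck 2, flow now 7.
Augment Plant→Sub4→Bus4→Sub2→City: bottleneck 1, flow now 8.
No augmenting path remains; maximum flow = 8.
By max-flow min-cut, the minimum cut capacity equals the max flow.
In the residual graph, reachable from Plant: {Plant, Bus1}.
Min-cut edges: Plant→Sub3 (4), Plant→Sub4 (2), Bus1→Bus4 (2); capacity 4 + 2 + 2 = 8.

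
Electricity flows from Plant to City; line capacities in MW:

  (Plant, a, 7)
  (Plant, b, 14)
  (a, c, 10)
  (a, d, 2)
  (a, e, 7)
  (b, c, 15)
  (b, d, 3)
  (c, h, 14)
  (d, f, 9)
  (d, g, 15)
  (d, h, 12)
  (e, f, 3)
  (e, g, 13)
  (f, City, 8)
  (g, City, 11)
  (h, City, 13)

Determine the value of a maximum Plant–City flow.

Augment Plant→a→c→h→City: bottleneck 7, flow now 7.
Augment Plant→b→c→h→City: bottleneck 6, flow now 13.
Augment Plant→b→d→f→City: bottleneck 3, flow now 16.
Augment Plant→b→c→a→d→f→City: bottleneck 2, flow now 18. (uses reverse residual edge)
Augment Plant→b→c→a→e→f→City: bottleneck 3, flow now 21. (uses reverse residual edge)
No augmenting path remains; maximum flow = 21.
In the residual graph, reachable from Plant: {Plant}.
Min-cut edges: Plant→a (7), Plant→b (14); capacity 7 + 14 = 21.
This cut is saturated, so no flow can exceed 21.

21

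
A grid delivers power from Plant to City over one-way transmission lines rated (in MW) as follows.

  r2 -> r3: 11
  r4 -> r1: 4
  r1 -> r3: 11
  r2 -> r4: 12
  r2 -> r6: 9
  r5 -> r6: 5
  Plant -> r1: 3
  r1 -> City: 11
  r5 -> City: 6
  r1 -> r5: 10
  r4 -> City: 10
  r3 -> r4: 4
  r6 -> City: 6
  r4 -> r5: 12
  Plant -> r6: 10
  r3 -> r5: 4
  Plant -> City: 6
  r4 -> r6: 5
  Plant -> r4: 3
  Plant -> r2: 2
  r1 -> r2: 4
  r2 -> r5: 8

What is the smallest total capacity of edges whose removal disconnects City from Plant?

Augment Plant→City: bottleneck 6, flow now 6.
Augment Plant→r1→City: bottleneck 3, flow now 9.
Augment Plant→r4→City: bottleneck 3, flow now 12.
Augment Plant→r6→City: bottleneck 6, flow now 18.
Augment Plant→r2→r4→City: bottleneck 2, flow now 20.
No augmenting path remains; maximum flow = 20.
By max-flow min-cut, the minimum cut capacity equals the max flow.
In the residual graph, reachable from Plant: {Plant, r6}.
Min-cut edges: Plant→r1 (3), Plant→r2 (2), Plant→r4 (3), Plant→City (6), r6→City (6); capacity 3 + 2 + 3 + 6 + 6 = 20.

20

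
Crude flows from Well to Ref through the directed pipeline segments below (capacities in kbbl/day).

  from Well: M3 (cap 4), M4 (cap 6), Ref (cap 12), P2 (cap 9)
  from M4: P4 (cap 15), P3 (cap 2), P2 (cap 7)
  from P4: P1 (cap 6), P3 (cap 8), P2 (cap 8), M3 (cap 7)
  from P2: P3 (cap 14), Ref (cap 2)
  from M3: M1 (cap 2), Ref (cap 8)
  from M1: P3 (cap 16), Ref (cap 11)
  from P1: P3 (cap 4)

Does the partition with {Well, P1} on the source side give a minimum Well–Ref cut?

No — its capacity is 35, but the minimum cut has capacity 24.

Given cut capacity: 6 + 9 + 4 + 12 + 4 = 35.
Augment Well→Ref: bottleneck 12, flow now 12.
Augment Well→P2→Ref: bottleneck 2, flow now 14.
Augment Well→M3→Ref: bottleneck 4, flow now 18.
Augment Well→M4→P4→M3→Ref: bottleneck 4, flow now 22.
Augment Well→M4→P4→M3→M1→Ref: bottleneck 2, flow now 24.
No augmenting path remains; maximum flow = 24.
In the residual graph, reachable from Well: {Well, P2, P3}.
Min-cut edges: Well→M4 (6), Well→M3 (4), Well→Ref (12), P2→Ref (2); capacity 6 + 4 + 12 + 2 = 24.
Cut capacity 35 exceeds the max flow 24, so it is not minimum.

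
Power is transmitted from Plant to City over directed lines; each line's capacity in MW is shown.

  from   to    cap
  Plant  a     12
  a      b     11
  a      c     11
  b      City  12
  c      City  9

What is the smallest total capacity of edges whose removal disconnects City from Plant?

Augment Plant→a→b→City: bottleneck 11, flow now 11.
Augment Plant→a→c→City: bottleneck 1, flow now 12.
No augmenting path remains; maximum flow = 12.
By max-flow min-cut, the minimum cut capacity equals the max flow.
In the residual graph, reachable from Plant: {Plant}.
Min-cut edges: Plant→a (12); capacity 12 = 12.

12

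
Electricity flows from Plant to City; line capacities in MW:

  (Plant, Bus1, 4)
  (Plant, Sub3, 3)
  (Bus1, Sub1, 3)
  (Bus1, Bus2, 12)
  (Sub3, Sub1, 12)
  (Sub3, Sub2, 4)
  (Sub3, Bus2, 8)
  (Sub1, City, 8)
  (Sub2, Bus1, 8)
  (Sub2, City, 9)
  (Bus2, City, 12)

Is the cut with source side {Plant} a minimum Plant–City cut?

Given cut capacity: 4 + 3 = 7.
Augment Plant→Bus1→Sub1→City: bottleneck 3, flow now 3.
Augment Plant→Bus1→Bus2→City: bottleneck 1, flow now 4.
Augment Plant→Sub3→Sub1→City: bottleneck 3, flow now 7.
No augmenting path remains; maximum flow = 7.
Cut capacity 7 equals the max flow, so it is a minimum cut.

Yes — it is a minimum cut (capacity 7).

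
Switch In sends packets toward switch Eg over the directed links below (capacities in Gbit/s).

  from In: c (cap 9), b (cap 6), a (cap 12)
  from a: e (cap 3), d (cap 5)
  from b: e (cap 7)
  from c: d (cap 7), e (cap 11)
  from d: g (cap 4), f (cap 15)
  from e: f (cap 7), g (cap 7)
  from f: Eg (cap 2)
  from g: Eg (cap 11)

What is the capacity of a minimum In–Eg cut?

Augment In→a→d→f→Eg: bottleneck 2, flow now 2.
Augment In→a→d→g→Eg: bottleneck 3, flow now 5.
Augment In→a→e→g→Eg: bottleneck 3, flow now 8.
Augment In→b→e→g→Eg: bottleneck 4, flow now 12.
Augment In→c→d→g→Eg: bottleneck 1, flow now 13.
No augmenting path remains; maximum flow = 13.
By max-flow min-cut, the minimum cut capacity equals the max flow.
In the residual graph, reachable from In: {In, a, b, c, d, e, f}.
Min-cut edges: d→g (4), e→g (7), f→Eg (2); capacity 4 + 7 + 2 = 13.

13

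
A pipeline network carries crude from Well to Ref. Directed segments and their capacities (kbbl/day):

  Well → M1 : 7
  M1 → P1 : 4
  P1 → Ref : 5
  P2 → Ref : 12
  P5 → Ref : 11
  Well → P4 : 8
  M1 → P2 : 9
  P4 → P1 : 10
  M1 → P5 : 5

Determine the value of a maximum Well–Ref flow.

Augment Well→M1→P5→Ref: bottleneck 5, flow now 5.
Augment Well→M1→P2→Ref: bottleneck 2, flow now 7.
Augment Well→P4→P1→Ref: bottleneck 5, flow now 12.
No augmenting path remains; maximum flow = 12.
In the residual graph, reachable from Well: {Well, P4, P1}.
Min-cut edges: Well→M1 (7), P1→Ref (5); capacity 7 + 5 = 12.
This cut is saturated, so no flow can exceed 12.

12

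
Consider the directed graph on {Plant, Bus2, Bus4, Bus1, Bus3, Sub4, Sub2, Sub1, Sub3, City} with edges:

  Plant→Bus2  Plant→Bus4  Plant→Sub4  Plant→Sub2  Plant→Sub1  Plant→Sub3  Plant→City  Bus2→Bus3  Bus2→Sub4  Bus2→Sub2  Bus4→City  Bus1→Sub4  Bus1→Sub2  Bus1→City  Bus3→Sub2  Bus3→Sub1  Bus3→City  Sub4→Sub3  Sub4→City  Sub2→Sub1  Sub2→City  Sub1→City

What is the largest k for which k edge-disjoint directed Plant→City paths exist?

6

Assign every edge capacity 1; by Menger, the answer equals the max flow.
Path Plant→City (+1); total 1.
Path Plant→Bus4→City (+1); total 2.
Path Plant→Sub4→City (+1); total 3.
Path Plant→Sub2→City (+1); total 4.
Path Plant→Sub1→City (+1); total 5.
Path Plant→Bus2→Bus3→City (+1); total 6.
No residual Plant→City path; max flow = 6.
Certifying cut of size 6: {Plant→Bus2, Plant→Bus4, Plant→City, Plant→Sub1, Plant→Sub2, Plant→Sub4}.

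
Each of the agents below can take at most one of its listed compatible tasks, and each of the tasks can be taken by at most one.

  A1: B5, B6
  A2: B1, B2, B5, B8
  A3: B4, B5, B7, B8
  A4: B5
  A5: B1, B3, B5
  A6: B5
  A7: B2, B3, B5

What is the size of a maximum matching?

6

Unit-capacity flow: source→left, listed edges, right→sink; max matching = max flow.
Augmenting path A1→B5 (+1); matched 1.
Augmenting path A2→B1 (+1); matched 2.
Augmenting path A3→B4 (+1); matched 3.
Augmenting path A5→B3 (+1); matched 4.
Augmenting path A7→B2 (+1); matched 5.
Augmenting path A4→B5→A1→B6 (+1); matched 6.
No augmenting path remains; maximum matching = 6.
König certificate: {A1, A2, A3, A5, A7, B5} is a vertex cover of size 6 (every listed pair touches it), so no matching can be larger.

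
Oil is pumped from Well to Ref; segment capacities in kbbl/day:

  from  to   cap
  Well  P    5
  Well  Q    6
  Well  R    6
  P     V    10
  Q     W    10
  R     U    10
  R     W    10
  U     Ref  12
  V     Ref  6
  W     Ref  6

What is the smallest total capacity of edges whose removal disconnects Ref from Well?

17

Augment Well→P→V→Ref: bottleneck 5, flow now 5.
Augment Well→Q→W→Ref: bottleneck 6, flow now 11.
Augment Well→R→U→Ref: bottleneck 6, flow now 17.
No augmenting path remains; maximum flow = 17.
By max-flow min-cut, the minimum cut capacity equals the max flow.
In the residual graph, reachable from Well: {Well}.
Min-cut edges: Well→P (5), Well→Q (6), Well→R (6); capacity 5 + 6 + 6 = 17.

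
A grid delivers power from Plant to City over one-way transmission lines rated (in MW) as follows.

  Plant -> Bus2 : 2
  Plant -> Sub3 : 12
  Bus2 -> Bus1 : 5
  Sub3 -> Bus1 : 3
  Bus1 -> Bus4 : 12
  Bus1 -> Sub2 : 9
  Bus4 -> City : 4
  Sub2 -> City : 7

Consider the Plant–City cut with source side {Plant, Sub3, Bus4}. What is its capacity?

9

Edges leaving {Plant, Sub3, Bus4}: Plant→Bus2 (2), Sub3→Bus1 (3), Bus4→City (4).
Cut capacity = 2 + 3 + 4 = 9.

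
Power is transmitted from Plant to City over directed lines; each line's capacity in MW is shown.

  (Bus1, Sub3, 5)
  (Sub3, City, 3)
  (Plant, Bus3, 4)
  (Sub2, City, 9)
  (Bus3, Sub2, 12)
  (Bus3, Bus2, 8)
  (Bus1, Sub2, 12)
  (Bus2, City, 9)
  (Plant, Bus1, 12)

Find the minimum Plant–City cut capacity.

Augment Plant→Bus3→Bus2→City: bottleneck 4, flow now 4.
Augment Plant→Bus1→Sub3→City: bottleneck 3, flow now 7.
Augment Plant→Bus1→Sub2→City: bottleneck 9, flow now 16.
No augmenting path remains; maximum flow = 16.
By max-flow min-cut, the minimum cut capacity equals the max flow.
In the residual graph, reachable from Plant: {Plant}.
Min-cut edges: Plant→Bus3 (4), Plant→Bus1 (12); capacity 4 + 12 = 16.

16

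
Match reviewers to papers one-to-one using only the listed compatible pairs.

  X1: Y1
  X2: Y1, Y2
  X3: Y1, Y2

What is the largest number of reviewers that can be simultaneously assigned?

Unit-capacity flow: source→left, listed edges, right→sink; max matching = max flow.
Augmenting path X1→Y1 (+1); matched 1.
Augmenting path X2→Y2 (+1); matched 2.
No augmenting path remains; maximum matching = 2.
König certificate: {Y1, Y2} is a vertex cover of size 2 (every listed pair touches it), so no matching can be larger.

2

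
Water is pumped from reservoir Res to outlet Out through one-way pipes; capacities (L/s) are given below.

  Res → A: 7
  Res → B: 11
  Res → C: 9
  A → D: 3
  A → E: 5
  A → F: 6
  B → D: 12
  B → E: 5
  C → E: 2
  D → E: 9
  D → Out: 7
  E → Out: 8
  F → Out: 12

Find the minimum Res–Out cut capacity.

Augment Res→A→D→Out: bottleneck 3, flow now 3.
Augment Res→A→E→Out: bottleneck 4, flow now 7.
Augment Res→B→D→Out: bottleneck 4, flow now 11.
Augment Res→B→E→Out: bottleneck 4, flow now 15.
Augment Res→B→D→A→F→Out: bottleneck 3, flow now 18. (uses reverse residual edge)
Augment Res→C→E→A→F→Out: bottleneck 2, flow now 20. (uses reverse residual edge)
No augmenting path remains; maximum flow = 20.
By max-flow min-cut, the minimum cut capacity equals the max flow.
In the residual graph, reachable from Res: {Res, C}.
Min-cut edges: Res→A (7), Res→B (11), C→E (2); capacity 7 + 11 + 2 = 20.

20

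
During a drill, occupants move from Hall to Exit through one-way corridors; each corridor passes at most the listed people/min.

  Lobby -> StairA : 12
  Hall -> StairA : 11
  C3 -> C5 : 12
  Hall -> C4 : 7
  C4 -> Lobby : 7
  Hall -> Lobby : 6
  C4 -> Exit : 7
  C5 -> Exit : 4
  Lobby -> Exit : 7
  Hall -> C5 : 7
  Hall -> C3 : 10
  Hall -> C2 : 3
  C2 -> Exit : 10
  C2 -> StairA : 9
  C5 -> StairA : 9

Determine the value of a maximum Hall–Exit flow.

20

Augment Hall→C4→Exit: bottleneck 7, flow now 7.
Augment Hall→C2→Exit: bottleneck 3, flow now 10.
Augment Hall→C5→Exit: bottleneck 4, flow now 14.
Augment Hall→Lobby→Exit: bottleneck 6, flow now 20.
No augmenting path remains; maximum flow = 20.
In the residual graph, reachable from Hall: {Hall, C3, C5, StairA}.
Min-cut edges: Hall→C4 (7), Hall→C2 (3), Hall→Lobby (6), C5→Exit (4); capacity 7 + 3 + 6 + 4 = 20.
This cut is saturated, so no flow can exceed 20.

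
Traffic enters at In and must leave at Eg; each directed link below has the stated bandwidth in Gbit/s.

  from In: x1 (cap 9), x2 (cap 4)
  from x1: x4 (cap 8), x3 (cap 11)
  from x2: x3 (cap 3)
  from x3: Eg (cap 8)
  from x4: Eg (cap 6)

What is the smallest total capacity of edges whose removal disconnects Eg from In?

12

Augment In→x1→x3→Eg: bottleneck 8, flow now 8.
Augment In→x1→x4→Eg: bottleneck 1, flow now 9.
Augment In→x2→x3→x1→x4→Eg: bottleneck 3, flow now 12. (uses reverse residual edge)
No augmenting path remains; maximum flow = 12.
By max-flow min-cut, the minimum cut capacity equals the max flow.
In the residual graph, reachable from In: {In, x2}.
Min-cut edges: In→x1 (9), x2→x3 (3); capacity 9 + 3 = 12.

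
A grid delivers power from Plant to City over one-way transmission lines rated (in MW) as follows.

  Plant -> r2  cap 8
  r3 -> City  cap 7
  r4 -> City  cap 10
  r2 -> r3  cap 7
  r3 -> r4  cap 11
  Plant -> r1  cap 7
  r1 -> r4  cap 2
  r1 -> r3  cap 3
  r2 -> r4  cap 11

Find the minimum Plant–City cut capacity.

13

Augment Plant→r1→r3→City: bottleneck 3, flow now 3.
Augment Plant→r1→r4→City: bottleneck 2, flow now 5.
Augment Plant→r2→r3→City: bottleneck 4, flow now 9.
Augment Plant→r2→r4→City: bottleneck 4, flow now 13.
No augmenting path remains; maximum flow = 13.
By max-flow min-cut, the minimum cut capacity equals the max flow.
In the residual graph, reachable from Plant: {Plant, r1}.
Min-cut edges: Plant→r2 (8), r1→r3 (3), r1→r4 (2); capacity 8 + 3 + 2 = 13.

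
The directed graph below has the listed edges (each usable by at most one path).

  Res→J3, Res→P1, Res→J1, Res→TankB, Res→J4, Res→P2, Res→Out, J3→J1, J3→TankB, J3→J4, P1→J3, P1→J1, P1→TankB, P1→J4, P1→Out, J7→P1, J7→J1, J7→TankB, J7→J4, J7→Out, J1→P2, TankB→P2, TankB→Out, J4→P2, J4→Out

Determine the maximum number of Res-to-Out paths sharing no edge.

4

Assign every edge capacity 1; by Menger, the answer equals the max flow.
Path Res→Out (+1); total 1.
Path Res→P1→Out (+1); total 2.
Path Res→TankB→Out (+1); total 3.
Path Res→J4→Out (+1); total 4.
No residual Res→Out path; max flow = 4.
Certifying cut of size 4: {J4→Out, Res→Out, Res→P1, TankB→Out}.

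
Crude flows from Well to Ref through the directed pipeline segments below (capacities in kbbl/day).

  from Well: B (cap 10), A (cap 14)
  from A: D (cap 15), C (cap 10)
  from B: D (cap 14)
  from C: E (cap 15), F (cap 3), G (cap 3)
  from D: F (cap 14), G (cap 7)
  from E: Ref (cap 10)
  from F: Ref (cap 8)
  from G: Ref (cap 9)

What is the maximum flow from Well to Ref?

24

Augment Well→A→C→E→Ref: bottleneck 10, flow now 10.
Augment Well→A→D→F→Ref: bottleneck 4, flow now 14.
Augment Well→B→D→F→Ref: bottleneck 4, flow now 18.
Augment Well→B→D→G→Ref: bottleneck 6, flow now 24.
No augmenting path remains; maximum flow = 24.
In the residual graph, reachable from Well: {Well}.
Min-cut edges: Well→A (14), Well→B (10); capacity 14 + 10 = 24.
This cut is saturated, so no flow can exceed 24.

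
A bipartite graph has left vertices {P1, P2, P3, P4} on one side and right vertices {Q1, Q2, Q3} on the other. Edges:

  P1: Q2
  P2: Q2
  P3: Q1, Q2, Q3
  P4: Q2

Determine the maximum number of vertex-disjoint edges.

Unit-capacity flow: source→left, listed edges, right→sink; max matching = max flow.
Augmenting path P1→Q2 (+1); matched 1.
Augmenting path P3→Q1 (+1); matched 2.
No augmenting path remains; maximum matching = 2.
König certificate: {P3, Q2} is a vertex cover of size 2 (every listed pair touches it), so no matching can be larger.

2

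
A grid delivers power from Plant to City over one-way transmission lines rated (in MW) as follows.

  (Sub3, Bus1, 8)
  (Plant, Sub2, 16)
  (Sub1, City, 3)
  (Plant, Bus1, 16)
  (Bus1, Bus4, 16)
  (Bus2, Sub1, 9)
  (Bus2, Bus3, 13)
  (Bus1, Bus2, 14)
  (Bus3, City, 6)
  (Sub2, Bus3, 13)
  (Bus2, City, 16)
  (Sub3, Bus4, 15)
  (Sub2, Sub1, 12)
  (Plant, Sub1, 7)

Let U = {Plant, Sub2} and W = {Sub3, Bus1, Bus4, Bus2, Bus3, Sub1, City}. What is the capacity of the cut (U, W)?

Edges leaving {Plant, Sub2}: Plant→Bus1 (16), Plant→Sub1 (7), Sub2→Bus3 (13), Sub2→Sub1 (12).
Cut capacity = 16 + 7 + 13 + 12 = 48.

48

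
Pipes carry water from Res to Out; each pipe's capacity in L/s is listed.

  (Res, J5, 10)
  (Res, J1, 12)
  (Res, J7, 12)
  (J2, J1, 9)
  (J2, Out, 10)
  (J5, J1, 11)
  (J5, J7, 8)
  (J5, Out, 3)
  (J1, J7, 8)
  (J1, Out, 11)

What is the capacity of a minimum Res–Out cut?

14

Augment Res→J5→Out: bottleneck 3, flow now 3.
Augment Res→J1→Out: bottleneck 11, flow now 14.
No augmenting path remains; maximum flow = 14.
By max-flow min-cut, the minimum cut capacity equals the max flow.
In the residual graph, reachable from Res: {Res, J5, J1, J7}.
Min-cut edges: J5→Out (3), J1→Out (11); capacity 3 + 11 = 14.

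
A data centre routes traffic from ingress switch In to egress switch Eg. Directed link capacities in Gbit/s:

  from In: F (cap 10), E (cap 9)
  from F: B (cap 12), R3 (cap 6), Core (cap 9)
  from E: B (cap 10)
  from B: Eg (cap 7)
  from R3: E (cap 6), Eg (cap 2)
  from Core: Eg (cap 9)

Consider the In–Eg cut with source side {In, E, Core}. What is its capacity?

Edges leaving {In, E, Core}: In→F (10), E→B (10), Core→Eg (9).
Cut capacity = 10 + 10 + 9 = 29.

29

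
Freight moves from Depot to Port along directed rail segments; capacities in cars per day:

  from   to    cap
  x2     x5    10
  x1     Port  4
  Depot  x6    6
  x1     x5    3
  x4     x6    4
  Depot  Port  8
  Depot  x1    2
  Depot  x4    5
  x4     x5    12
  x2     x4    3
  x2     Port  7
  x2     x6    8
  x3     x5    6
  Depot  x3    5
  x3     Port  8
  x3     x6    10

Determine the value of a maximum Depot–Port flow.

15

Augment Depot→Port: bottleneck 8, flow now 8.
Augment Depot→x1→Port: bottleneck 2, flow now 10.
Augment Depot→x3→Port: bottleneck 5, flow now 15.
No augmenting path remains; maximum flow = 15.
In the residual graph, reachable from Depot: {Depot, x4, x5, x6}.
Min-cut edges: Depot→x1 (2), Depot→x3 (5), Depot→Port (8); capacity 2 + 5 + 8 = 15.
This cut is saturated, so no flow can exceed 15.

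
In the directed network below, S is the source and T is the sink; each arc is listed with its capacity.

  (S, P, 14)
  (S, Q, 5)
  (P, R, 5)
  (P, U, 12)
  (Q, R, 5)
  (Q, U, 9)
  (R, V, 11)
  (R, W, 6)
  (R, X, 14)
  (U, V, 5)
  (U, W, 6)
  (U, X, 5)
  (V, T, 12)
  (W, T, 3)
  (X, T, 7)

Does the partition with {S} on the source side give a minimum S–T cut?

Yes — it is a minimum cut (capacity 19).

Given cut capacity: 14 + 5 = 19.
Augment S→P→R→V→T: bottleneck 5, flow now 5.
Augment S→P→U→V→T: bottleneck 5, flow now 10.
Augment S→P→U→W→T: bottleneck 3, flow now 13.
Augment S→P→U→X→T: bottleneck 1, flow now 14.
Augment S→Q→R→V→T: bottleneck 2, flow now 16.
Augment S→Q→R→X→T: bottleneck 3, flow now 19.
No augmenting path remains; maximum flow = 19.
Cut capacity 19 equals the max flow, so it is a minimum cut.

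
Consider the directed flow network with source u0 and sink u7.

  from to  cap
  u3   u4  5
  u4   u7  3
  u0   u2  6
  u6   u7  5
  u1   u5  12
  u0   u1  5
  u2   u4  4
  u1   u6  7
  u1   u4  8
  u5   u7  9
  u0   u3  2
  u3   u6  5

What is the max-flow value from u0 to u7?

10

Augment u0→u1→u4→u7: bottleneck 3, flow now 3.
Augment u0→u1→u5→u7: bottleneck 2, flow now 5.
Augment u0→u3→u6→u7: bottleneck 2, flow now 7.
Augment u0→u2→u4→u1→u5→u7: bottleneck 3, flow now 10. (uses reverse residual edge)
No augmenting path remains; maximum flow = 10.
In the residual graph, reachable from u0: {u0, u2, u4}.
Min-cut edges: u0→u1 (5), u0→u3 (2), u4→u7 (3); capacity 5 + 2 + 3 = 10.
This cut is saturated, so no flow can exceed 10.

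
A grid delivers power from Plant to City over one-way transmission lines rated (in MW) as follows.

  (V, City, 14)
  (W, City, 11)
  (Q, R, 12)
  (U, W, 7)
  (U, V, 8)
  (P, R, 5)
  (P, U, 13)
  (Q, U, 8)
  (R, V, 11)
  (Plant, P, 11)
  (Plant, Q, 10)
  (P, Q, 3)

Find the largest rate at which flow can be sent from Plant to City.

21

Augment Plant→P→R→V→City: bottleneck 5, flow now 5.
Augment Plant→P→U→V→City: bottleneck 6, flow now 11.
Augment Plant→Q→R→V→City: bottleneck 3, flow now 14.
Augment Plant→Q→U→W→City: bottleneck 7, flow now 21.
No augmenting path remains; maximum flow = 21.
In the residual graph, reachable from Plant: {Plant}.
Min-cut edges: Plant→P (11), Plant→Q (10); capacity 11 + 10 = 21.
This cut is saturated, so no flow can exceed 21.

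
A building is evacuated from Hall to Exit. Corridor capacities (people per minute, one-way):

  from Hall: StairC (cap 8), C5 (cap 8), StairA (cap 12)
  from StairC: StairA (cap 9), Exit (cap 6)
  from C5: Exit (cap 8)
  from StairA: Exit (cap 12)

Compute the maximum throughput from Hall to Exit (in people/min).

Augment Hall→StairC→Exit: bottleneck 6, flow now 6.
Augment Hall→C5→Exit: bottleneck 8, flow now 14.
Augment Hall→StairA→Exit: bottleneck 12, flow now 26.
No augmenting path remains; maximum flow = 26.
In the residual graph, reachable from Hall: {Hall, StairC, StairA}.
Min-cut edges: Hall→C5 (8), StairC→Exit (6), StairA→Exit (12); capacity 8 + 6 + 12 = 26.
This cut is saturated, so no flow can exceed 26.

26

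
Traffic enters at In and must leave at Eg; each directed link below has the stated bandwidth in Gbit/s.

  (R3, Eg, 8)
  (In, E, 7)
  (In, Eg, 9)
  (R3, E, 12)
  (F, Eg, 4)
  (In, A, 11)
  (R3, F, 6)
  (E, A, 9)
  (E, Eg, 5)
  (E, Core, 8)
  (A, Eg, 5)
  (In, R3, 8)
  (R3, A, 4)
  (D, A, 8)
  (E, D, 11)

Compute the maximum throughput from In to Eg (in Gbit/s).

Augment In→Eg: bottleneck 9, flow now 9.
Augment In→R3→Eg: bottleneck 8, flow now 17.
Augment In→E→Eg: bottleneck 5, flow now 22.
Augment In→A→Eg: bottleneck 5, flow now 27.
No augmenting path remains; maximum flow = 27.
In the residual graph, reachable from In: {In, E, Core, D, A}.
Min-cut edges: In→R3 (8), In→Eg (9), E→Eg (5), A→Eg (5); capacity 8 + 9 + 5 + 5 = 27.
This cut is saturated, so no flow can exceed 27.

27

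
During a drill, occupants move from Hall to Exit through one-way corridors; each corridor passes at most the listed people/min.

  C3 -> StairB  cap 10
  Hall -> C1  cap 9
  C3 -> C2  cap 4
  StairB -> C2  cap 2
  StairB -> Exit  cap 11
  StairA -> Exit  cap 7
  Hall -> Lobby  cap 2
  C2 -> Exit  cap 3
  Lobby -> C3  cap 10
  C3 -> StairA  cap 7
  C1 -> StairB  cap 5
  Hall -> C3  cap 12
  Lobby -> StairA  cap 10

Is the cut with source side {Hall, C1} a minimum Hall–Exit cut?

Yes — it is a minimum cut (capacity 19).

Given cut capacity: 2 + 12 + 5 = 19.
Augment Hall→Lobby→StairA→Exit: bottleneck 2, flow now 2.
Augment Hall→C1→StairB→Exit: bottleneck 5, flow now 7.
Augment Hall→C3→StairB→Exit: bottleneck 6, flow now 13.
Augment Hall→C3→C2→Exit: bottleneck 3, flow now 16.
Augment Hall→C3→StairA→Exit: bottleneck 3, flow now 19.
No augmenting path remains; maximum flow = 19.
Cut capacity 19 equals the max flow, so it is a minimum cut.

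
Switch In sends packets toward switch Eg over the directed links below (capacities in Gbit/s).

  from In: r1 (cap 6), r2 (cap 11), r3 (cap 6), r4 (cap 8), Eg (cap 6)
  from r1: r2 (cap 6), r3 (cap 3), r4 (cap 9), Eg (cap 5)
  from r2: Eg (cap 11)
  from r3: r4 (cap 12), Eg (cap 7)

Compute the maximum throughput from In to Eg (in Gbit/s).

Augment In→Eg: bottleneck 6, flow now 6.
Augment In→r1→Eg: bottleneck 5, flow now 11.
Augment In→r2→Eg: bottleneck 11, flow now 22.
Augment In→r3→Eg: bottleneck 6, flow now 28.
Augment In→r1→r3→Eg: bottleneck 1, flow now 29.
No augmenting path remains; maximum flow = 29.
In the residual graph, reachable from In: {In, r4}.
Min-cut edges: In→r1 (6), In→r2 (11), In→r3 (6), In→Eg (6); capacity 6 + 11 + 6 + 6 = 29.
This cut is saturated, so no flow can exceed 29.

29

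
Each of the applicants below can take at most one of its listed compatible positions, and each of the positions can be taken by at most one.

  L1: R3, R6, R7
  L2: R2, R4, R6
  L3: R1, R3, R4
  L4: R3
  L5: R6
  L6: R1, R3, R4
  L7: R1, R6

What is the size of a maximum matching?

Unit-capacity flow: source→left, listed edges, right→sink; max matching = max flow.
Augmenting path L1→R3 (+1); matched 1.
Augmenting path L2→R2 (+1); matched 2.
Augmenting path L3→R1 (+1); matched 3.
Augmenting path L5→R6 (+1); matched 4.
Augmenting path L6→R4 (+1); matched 5.
Augmenting path L4→R3→L1→R7 (+1); matched 6.
No augmenting path remains; maximum matching = 6.
König certificate: {L1, L2, R1, R3, R4, R6} is a vertex cover of size 6 (every listed pair touches it), so no matching can be larger.

6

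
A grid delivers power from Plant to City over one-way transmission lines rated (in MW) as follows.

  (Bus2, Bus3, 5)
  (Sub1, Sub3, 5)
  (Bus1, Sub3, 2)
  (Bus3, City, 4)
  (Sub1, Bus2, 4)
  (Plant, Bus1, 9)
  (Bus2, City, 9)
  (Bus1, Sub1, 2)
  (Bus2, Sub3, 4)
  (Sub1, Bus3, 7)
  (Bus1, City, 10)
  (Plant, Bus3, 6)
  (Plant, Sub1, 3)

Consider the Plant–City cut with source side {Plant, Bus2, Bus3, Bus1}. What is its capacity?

34

Edges leaving {Plant, Bus2, Bus3, Bus1}: Plant→Sub1 (3), Bus2→Sub3 (4), Bus2→City (9), Bus3→City (4), Bus1→Sub1 (2), Bus1→Sub3 (2), Bus1→City (10).
Cut capacity = 3 + 4 + 9 + 4 + 2 + 2 + 10 = 34.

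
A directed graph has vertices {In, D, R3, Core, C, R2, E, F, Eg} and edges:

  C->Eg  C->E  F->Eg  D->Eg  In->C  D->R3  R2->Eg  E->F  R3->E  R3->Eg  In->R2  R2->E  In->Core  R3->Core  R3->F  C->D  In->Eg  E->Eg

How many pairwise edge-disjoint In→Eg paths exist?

Assign every edge capacity 1; by Menger, the answer equals the max flow.
Path In→Eg (+1); total 1.
Path In→C→Eg (+1); total 2.
Path In→R2→Eg (+1); total 3.
No residual In→Eg path; max flow = 3.
Certifying cut of size 3: {In→C, In→Eg, In→R2}.

3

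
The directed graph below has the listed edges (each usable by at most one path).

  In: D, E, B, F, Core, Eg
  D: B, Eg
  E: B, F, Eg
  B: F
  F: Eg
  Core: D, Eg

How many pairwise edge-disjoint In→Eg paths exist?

5

Assign every edge capacity 1; by Menger, the answer equals the max flow.
Path In→Eg (+1); total 1.
Path In→D→Eg (+1); total 2.
Path In→E→Eg (+1); total 3.
Path In→F→Eg (+1); total 4.
Path In→Core→Eg (+1); total 5.
No residual In→Eg path; max flow = 5.
Certifying cut of size 5: {F→Eg, In→Core, In→D, In→E, In→Eg}.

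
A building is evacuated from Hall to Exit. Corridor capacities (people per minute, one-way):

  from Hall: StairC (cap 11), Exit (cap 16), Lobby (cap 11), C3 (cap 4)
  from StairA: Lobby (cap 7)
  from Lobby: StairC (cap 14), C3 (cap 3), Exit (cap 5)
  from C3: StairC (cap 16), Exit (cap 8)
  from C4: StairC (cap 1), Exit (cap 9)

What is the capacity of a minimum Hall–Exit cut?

Augment Hall→Exit: bottleneck 16, flow now 16.
Augment Hall→Lobby→Exit: bottleneck 5, flow now 21.
Augment Hall→C3→Exit: bottleneck 4, flow now 25.
Augment Hall→Lobby→C3→Exit: bottleneck 3, flow now 28.
No augmenting path remains; maximum flow = 28.
By max-flow min-cut, the minimum cut capacity equals the max flow.
In the residual graph, reachable from Hall: {Hall, Lobby, StairC}.
Min-cut edges: Hall→C3 (4), Hall→Exit (16), Lobby→C3 (3), Lobby→Exit (5); capacity 4 + 16 + 3 + 5 = 28.

28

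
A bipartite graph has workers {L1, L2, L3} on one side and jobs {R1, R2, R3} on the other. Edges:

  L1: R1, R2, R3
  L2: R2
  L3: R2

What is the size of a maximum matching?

Unit-capacity flow: source→left, listed edges, right→sink; max matching = max flow.
Augmenting path L1→R1 (+1); matched 1.
Augmenting path L2→R2 (+1); matched 2.
No augmenting path remains; maximum matching = 2.
König certificate: {L1, R2} is a vertex cover of size 2 (every listed pair touches it), so no matching can be larger.

2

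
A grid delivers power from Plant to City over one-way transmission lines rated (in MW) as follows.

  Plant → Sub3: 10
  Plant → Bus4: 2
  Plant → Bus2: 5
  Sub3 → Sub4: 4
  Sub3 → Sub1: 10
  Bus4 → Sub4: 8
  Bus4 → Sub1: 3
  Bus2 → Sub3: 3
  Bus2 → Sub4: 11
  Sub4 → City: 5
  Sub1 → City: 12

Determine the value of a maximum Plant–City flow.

17

Augment Plant→Sub3→Sub4→City: bottleneck 4, flow now 4.
Augment Plant→Sub3→Sub1→City: bottleneck 6, flow now 10.
Augment Plant→Bus4→Sub4→City: bottleneck 1, flow now 11.
Augment Plant→Bus4→Sub1→City: bottleneck 1, flow now 12.
Augment Plant→Bus2→Sub3→Sub1→City: bottleneck 3, flow now 15.
Augment Plant→Bus2→Sub4→Sub3→Sub1→City: bottleneck 1, flow now 16. (uses reverse residual edge)
Augment Plant→Bus2→Sub4→Bus4→Sub1→City: bottleneck 1, flow now 17. (uses reverse residual edge)
No augmenting path remains; maximum flow = 17.
In the residual graph, reachable from Plant: {Plant}.
Min-cut edges: Plant→Sub3 (10), Plant→Bus4 (2), Plant→Bus2 (5); capacity 10 + 2 + 5 = 17.
This cut is saturated, so no flow can exceed 17.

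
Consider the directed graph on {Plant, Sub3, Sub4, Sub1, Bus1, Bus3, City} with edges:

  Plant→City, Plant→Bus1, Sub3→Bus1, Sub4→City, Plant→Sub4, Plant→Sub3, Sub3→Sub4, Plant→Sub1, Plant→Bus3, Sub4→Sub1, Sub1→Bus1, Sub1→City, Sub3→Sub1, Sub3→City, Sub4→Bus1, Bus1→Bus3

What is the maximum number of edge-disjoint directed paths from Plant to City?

4

Assign every edge capacity 1; by Menger, the answer equals the max flow.
Path Plant→City (+1); total 1.
Path Plant→Sub3→City (+1); total 2.
Path Plant→Sub4→City (+1); total 3.
Path Plant→Sub1→City (+1); total 4.
No residual Plant→City path; max flow = 4.
Certifying cut of size 4: {Plant→City, Plant→Sub1, Plant→Sub3, Plant→Sub4}.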